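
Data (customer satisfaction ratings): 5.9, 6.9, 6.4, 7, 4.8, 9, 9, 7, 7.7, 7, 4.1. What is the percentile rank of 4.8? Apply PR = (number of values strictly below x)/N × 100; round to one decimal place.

9.1

N = 11.
Strictly below 4.8: 1. Equal to 4.8: 1.
PR = 1/11 × 100 = 9.1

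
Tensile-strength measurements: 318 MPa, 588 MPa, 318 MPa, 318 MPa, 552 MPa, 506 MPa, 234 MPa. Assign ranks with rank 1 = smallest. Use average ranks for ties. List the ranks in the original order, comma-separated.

3, 7, 3, 3, 6, 5, 1

Sorted (ascending): 234, 318, 318, 318, 506, 552, 588
The 3 values of 318 occupy positions 2–4 → average rank 3.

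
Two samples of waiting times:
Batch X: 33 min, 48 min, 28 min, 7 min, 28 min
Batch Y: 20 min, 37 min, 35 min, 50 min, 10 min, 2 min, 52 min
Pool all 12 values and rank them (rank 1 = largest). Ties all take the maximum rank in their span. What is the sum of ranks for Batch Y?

Sorted (descending): 52, 50, 48, 37, 35, 33, 28, 28, 20, 10, 7, 2
The 2 values of 28 occupy positions 7–8 → each gets rank 8.
Batch Y values → pooled ranks: 20→9, 37→4, 35→5, 50→2, 10→10, 2→12, 52→1
Rank sum = 9 + 4 + 5 + 2 + 10 + 12 + 1 = 43

43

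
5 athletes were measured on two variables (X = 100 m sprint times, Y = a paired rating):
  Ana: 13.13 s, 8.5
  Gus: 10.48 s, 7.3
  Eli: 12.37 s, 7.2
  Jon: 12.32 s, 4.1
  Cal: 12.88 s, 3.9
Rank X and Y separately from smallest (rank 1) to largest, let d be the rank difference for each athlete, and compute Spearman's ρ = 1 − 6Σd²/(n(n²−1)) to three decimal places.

0.100

Ranks of variable 1: 5, 1, 3, 2, 4
Ranks of variable 2: 5, 4, 3, 2, 1
d = r₁ − r₂: 0, -3, 0, 0, 3
d²: 0, 9, 0, 0, 9; Σd² = 18
ρ = 1 − 6·18/(5·24) = 1 − 108/120 = 0.100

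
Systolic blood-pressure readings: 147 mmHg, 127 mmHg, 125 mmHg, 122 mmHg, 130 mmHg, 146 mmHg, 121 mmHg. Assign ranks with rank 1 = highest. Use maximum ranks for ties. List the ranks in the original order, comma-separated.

Sorted (descending): 147, 146, 130, 127, 125, 122, 121
No ties — each value takes its position as its rank.

1, 4, 5, 6, 3, 2, 7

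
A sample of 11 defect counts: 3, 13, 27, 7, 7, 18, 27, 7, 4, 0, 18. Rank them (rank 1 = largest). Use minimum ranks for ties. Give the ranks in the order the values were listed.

10, 5, 1, 6, 6, 3, 1, 6, 9, 11, 3

Sorted (descending): 27, 27, 18, 18, 13, 7, 7, 7, 4, 3, 0
The 2 values of 27 occupy positions 1–2 → each gets rank 1.
The 2 values of 18 occupy positions 3–4 → each gets rank 3.
The 3 values of 7 occupy positions 6–8 → each gets rank 6.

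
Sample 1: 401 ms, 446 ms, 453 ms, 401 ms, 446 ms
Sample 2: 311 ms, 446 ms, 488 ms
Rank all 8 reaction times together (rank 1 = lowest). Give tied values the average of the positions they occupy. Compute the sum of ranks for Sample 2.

Sorted (ascending): 311, 401, 401, 446, 446, 446, 453, 488
The 2 values of 401 occupy positions 2–3 → average rank (2+3)/2 = 2.5.
The 3 values of 446 occupy positions 4–6 → average rank 5.
Sample 2 values → pooled ranks: 311→1, 446→5, 488→8
Rank sum = 1 + 5 + 8 = 14

14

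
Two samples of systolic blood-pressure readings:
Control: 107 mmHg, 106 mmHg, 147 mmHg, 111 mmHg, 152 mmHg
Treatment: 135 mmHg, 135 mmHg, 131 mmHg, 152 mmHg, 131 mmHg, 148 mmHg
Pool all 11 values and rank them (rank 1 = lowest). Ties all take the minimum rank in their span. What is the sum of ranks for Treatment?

39

Sorted (ascending): 106, 107, 111, 131, 131, 135, 135, 147, 148, 152, 152
The 2 values of 131 occupy positions 4–5 → each gets rank 4.
The 2 values of 135 occupy positions 6–7 → each gets rank 6.
The 2 values of 152 occupy positions 10–11 → each gets rank 10.
Treatment values → pooled ranks: 135→6, 135→6, 131→4, 152→10, 131→4, 148→9
Rank sum = 6 + 6 + 4 + 10 + 4 + 9 = 39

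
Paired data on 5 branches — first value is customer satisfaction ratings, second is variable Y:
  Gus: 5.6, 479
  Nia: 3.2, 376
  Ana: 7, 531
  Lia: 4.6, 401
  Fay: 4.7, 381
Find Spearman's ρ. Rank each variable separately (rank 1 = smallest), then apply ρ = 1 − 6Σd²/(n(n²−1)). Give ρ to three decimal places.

0.900

Ranks of variable 1: 4, 1, 5, 2, 3
Ranks of variable 2: 4, 1, 5, 3, 2
d = r₁ − r₂: 0, 0, 0, -1, 1
d²: 0, 0, 0, 1, 1; Σd² = 2
ρ = 1 − 6·2/(5·24) = 1 − 12/120 = 0.900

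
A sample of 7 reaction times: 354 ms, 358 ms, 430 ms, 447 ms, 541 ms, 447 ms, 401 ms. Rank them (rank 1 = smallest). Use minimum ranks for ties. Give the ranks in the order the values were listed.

Sorted (ascending): 354, 358, 401, 430, 447, 447, 541
The 2 values of 447 occupy positions 5–6 → each gets rank 5.

1, 2, 4, 5, 7, 5, 3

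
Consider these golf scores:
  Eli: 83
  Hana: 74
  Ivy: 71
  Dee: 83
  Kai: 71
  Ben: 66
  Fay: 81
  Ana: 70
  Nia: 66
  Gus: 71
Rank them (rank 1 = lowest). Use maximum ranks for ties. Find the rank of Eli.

10

Sorted (ascending): 66, 66, 70, 71, 71, 71, 74, 81, 83, 83
The 2 values of 66 occupy positions 1–2 → each gets rank 2.
The 3 values of 71 occupy positions 4–6 → each gets rank 6.
The 2 values of 83 occupy positions 9–10 → each gets rank 10.
Eli has value 83 → rank 10.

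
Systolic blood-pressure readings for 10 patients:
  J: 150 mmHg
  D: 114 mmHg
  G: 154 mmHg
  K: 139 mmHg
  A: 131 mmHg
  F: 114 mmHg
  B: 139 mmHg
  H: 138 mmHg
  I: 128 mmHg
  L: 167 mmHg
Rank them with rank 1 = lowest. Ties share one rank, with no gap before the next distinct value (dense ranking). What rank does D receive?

Sorted (ascending): 114, 114, 128, 131, 138, 139, 139, 150, 154, 167
The 2 values of 114 share dense rank 1.
The 2 values of 139 share dense rank 5.
Remaining distinct values take the next consecutive integers.
D has value 114 mmHg → rank 1.

1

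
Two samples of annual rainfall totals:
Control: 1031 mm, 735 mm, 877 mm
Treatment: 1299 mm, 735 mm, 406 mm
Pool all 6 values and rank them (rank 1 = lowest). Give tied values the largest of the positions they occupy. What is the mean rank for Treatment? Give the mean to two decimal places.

3.33

Sorted (ascending): 406, 735, 735, 877, 1031, 1299
The 2 values of 735 occupy positions 2–3 → each gets rank 3.
Treatment values → pooled ranks: 1299→6, 735→3, 406→1
Mean rank = (6 + 3 + 1) / 3 = 3.33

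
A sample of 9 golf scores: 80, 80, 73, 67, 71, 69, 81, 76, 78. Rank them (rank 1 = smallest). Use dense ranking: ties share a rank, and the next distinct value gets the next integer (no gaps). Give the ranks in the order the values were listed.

7, 7, 4, 1, 3, 2, 8, 5, 6

Sorted (ascending): 67, 69, 71, 73, 76, 78, 80, 80, 81
The 2 values of 80 share dense rank 7.
Remaining distinct values take the next consecutive integers.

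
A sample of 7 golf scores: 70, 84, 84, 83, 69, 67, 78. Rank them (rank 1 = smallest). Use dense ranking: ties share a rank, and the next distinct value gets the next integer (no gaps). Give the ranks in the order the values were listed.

3, 6, 6, 5, 2, 1, 4

Sorted (ascending): 67, 69, 70, 78, 83, 84, 84
The 2 values of 84 share dense rank 6.
Remaining distinct values take the next consecutive integers.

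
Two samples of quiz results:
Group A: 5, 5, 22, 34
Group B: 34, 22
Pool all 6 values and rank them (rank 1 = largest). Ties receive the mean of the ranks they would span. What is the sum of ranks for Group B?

5

Sorted (descending): 34, 34, 22, 22, 5, 5
The 2 values of 34 occupy positions 1–2 → average rank (1+2)/2 = 1.5.
The 2 values of 22 occupy positions 3–4 → average rank (3+4)/2 = 3.5.
The 2 values of 5 occupy positions 5–6 → average rank (5+6)/2 = 5.5.
Group B values → pooled ranks: 34→1.5, 22→3.5
Rank sum = 1.5 + 3.5 = 5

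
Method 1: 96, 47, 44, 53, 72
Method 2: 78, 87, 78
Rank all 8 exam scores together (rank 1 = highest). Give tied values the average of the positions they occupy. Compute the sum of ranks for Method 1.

27

Sorted (descending): 96, 87, 78, 78, 72, 53, 47, 44
The 2 values of 78 occupy positions 3–4 → average rank (3+4)/2 = 3.5.
Method 1 values → pooled ranks: 96→1, 47→7, 44→8, 53→6, 72→5
Rank sum = 1 + 7 + 8 + 6 + 5 = 27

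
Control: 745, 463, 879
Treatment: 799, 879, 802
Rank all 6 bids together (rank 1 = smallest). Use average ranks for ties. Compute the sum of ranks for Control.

8.5

Sorted (ascending): 463, 745, 799, 802, 879, 879
The 2 values of 879 occupy positions 5–6 → average rank (5+6)/2 = 5.5.
Control values → pooled ranks: 745→2, 463→1, 879→5.5
Rank sum = 2 + 1 + 5.5 = 8.5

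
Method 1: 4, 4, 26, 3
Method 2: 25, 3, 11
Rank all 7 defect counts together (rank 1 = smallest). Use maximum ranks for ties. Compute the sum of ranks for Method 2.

13

Sorted (ascending): 3, 3, 4, 4, 11, 25, 26
The 2 values of 3 occupy positions 1–2 → each gets rank 2.
The 2 values of 4 occupy positions 3–4 → each gets rank 4.
Method 2 values → pooled ranks: 25→6, 3→2, 11→5
Rank sum = 6 + 2 + 5 = 13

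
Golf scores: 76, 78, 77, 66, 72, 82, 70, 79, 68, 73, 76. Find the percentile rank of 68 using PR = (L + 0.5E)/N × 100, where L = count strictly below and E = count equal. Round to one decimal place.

13.6

N = 11.
Strictly below 68: 1. Equal to 68: 1.
PR = (1 + 0.5·1)/11 × 100 = 13.6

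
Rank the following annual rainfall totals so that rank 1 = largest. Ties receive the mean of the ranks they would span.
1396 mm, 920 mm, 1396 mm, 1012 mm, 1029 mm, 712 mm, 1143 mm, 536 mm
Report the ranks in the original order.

Sorted (descending): 1396, 1396, 1143, 1029, 1012, 920, 712, 536
The 2 values of 1396 occupy positions 1–2 → average rank (1+2)/2 = 1.5.

1.5, 6, 1.5, 5, 4, 7, 3, 8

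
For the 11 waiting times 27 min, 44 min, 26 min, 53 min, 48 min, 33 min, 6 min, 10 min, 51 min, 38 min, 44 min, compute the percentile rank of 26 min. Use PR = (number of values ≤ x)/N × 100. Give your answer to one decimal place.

27.3

N = 11.
Strictly below 26: 2. Equal to 26: 1.
PR = 3/11 × 100 = 27.3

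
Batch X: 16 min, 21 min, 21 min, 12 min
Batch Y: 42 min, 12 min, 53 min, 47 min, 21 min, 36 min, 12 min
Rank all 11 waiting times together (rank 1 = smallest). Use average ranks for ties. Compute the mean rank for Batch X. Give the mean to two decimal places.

Sorted (ascending): 12, 12, 12, 16, 21, 21, 21, 36, 42, 47, 53
The 3 values of 12 occupy positions 1–3 → average rank 2.
The 3 values of 21 occupy positions 5–7 → average rank 6.
Batch X values → pooled ranks: 16→4, 21→6, 21→6, 12→2
Mean rank = (4 + 6 + 6 + 2) / 4 = 4.50

4.50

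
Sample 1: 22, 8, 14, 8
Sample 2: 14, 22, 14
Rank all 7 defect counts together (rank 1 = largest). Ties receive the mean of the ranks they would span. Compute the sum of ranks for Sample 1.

18.5

Sorted (descending): 22, 22, 14, 14, 14, 8, 8
The 2 values of 22 occupy positions 1–2 → average rank (1+2)/2 = 1.5.
The 3 values of 14 occupy positions 3–5 → average rank 4.
The 2 values of 8 occupy positions 6–7 → average rank (6+7)/2 = 6.5.
Sample 1 values → pooled ranks: 22→1.5, 8→6.5, 14→4, 8→6.5
Rank sum = 1.5 + 6.5 + 4 + 6.5 = 18.5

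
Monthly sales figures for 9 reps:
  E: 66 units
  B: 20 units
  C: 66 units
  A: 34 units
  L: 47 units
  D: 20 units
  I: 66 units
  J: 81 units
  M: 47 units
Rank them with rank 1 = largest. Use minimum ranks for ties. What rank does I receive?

Sorted (descending): 81, 66, 66, 66, 47, 47, 34, 20, 20
The 3 values of 66 occupy positions 2–4 → each gets rank 2.
The 2 values of 47 occupy positions 5–6 → each gets rank 5.
The 2 values of 20 occupy positions 8–9 → each gets rank 8.
I has value 66 units → rank 2.

2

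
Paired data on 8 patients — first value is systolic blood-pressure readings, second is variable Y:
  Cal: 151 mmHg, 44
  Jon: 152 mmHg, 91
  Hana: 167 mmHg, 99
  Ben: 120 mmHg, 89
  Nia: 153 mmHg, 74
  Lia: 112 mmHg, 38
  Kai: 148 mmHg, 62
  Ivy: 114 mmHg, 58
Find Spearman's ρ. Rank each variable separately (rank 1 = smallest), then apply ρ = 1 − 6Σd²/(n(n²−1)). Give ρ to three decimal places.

0.714

Ranks of variable 1: 5, 6, 8, 3, 7, 1, 4, 2
Ranks of variable 2: 2, 7, 8, 6, 5, 1, 4, 3
d = r₁ − r₂: 3, -1, 0, -3, 2, 0, 0, -1
d²: 9, 1, 0, 9, 4, 0, 0, 1; Σd² = 24
ρ = 1 − 6·24/(8·63) = 1 − 144/504 = 0.714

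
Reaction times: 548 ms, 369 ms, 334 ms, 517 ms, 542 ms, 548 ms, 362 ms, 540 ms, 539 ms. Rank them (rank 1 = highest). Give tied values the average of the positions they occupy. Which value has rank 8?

362

Sorted (descending): 548, 548, 542, 540, 539, 517, 369, 362, 334
The 2 values of 548 occupy positions 1–2 → average rank (1+2)/2 = 1.5.
Rank 8 → value 362.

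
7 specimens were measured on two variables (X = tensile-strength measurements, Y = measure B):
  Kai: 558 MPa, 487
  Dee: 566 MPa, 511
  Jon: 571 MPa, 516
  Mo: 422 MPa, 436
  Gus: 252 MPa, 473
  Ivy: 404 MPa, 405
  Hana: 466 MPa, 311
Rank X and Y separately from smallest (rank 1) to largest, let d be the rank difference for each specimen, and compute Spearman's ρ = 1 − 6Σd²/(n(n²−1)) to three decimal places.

Ranks of variable 1: 5, 6, 7, 3, 1, 2, 4
Ranks of variable 2: 5, 6, 7, 3, 4, 2, 1
d = r₁ − r₂: 0, 0, 0, 0, -3, 0, 3
d²: 0, 0, 0, 0, 9, 0, 9; Σd² = 18
ρ = 1 − 6·18/(7·48) = 1 − 108/336 = 0.679

0.679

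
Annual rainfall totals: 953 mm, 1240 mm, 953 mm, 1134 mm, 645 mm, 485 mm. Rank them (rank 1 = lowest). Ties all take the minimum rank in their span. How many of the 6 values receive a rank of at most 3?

4

Sorted (ascending): 485, 645, 953, 953, 1134, 1240
The 2 values of 953 occupy positions 3–4 → each gets rank 3.
Ranks ≤ 3: {1, 2, 3, 3} → 4 values.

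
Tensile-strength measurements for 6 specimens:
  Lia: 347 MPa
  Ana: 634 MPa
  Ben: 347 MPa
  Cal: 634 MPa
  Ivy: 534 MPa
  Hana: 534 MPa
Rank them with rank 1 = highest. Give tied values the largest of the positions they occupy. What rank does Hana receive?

Sorted (descending): 634, 634, 534, 534, 347, 347
The 2 values of 634 occupy positions 1–2 → each gets rank 2.
The 2 values of 534 occupy positions 3–4 → each gets rank 4.
The 2 values of 347 occupy positions 5–6 → each gets rank 6.
Hana has value 534 MPa → rank 4.

4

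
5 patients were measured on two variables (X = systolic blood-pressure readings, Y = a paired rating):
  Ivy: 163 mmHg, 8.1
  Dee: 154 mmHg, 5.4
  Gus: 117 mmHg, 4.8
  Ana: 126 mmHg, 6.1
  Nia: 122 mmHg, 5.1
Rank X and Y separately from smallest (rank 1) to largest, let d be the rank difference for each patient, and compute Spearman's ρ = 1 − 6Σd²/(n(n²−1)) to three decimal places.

Ranks of variable 1: 5, 4, 1, 3, 2
Ranks of variable 2: 5, 3, 1, 4, 2
d = r₁ − r₂: 0, 1, 0, -1, 0
d²: 0, 1, 0, 1, 0; Σd² = 2
ρ = 1 − 6·2/(5·24) = 1 − 12/120 = 0.900

0.900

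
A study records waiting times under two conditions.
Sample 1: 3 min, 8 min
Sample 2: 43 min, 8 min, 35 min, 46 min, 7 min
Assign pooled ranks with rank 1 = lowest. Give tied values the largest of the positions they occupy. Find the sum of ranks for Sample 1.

5

Sorted (ascending): 3, 7, 8, 8, 35, 43, 46
The 2 values of 8 occupy positions 3–4 → each gets rank 4.
Sample 1 values → pooled ranks: 3→1, 8→4
Rank sum = 1 + 4 = 5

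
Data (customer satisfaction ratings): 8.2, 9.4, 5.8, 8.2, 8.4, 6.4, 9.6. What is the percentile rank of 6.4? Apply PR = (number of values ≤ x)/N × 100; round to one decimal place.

28.6

N = 7.
Strictly below 6.4: 1. Equal to 6.4: 1.
PR = 2/7 × 100 = 28.6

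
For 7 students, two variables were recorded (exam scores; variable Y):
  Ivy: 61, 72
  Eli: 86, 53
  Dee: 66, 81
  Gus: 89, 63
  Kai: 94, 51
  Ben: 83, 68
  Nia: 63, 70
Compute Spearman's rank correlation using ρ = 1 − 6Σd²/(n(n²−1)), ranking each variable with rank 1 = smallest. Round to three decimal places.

-0.857

Ranks of variable 1: 1, 5, 3, 6, 7, 4, 2
Ranks of variable 2: 6, 2, 7, 3, 1, 4, 5
d = r₁ − r₂: -5, 3, -4, 3, 6, 0, -3
d²: 25, 9, 16, 9, 36, 0, 9; Σd² = 104
ρ = 1 − 6·104/(7·48) = 1 − 624/336 = -0.857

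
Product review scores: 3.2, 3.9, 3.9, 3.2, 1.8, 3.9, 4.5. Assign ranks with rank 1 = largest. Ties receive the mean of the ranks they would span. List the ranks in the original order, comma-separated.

Sorted (descending): 4.5, 3.9, 3.9, 3.9, 3.2, 3.2, 1.8
The 3 values of 3.9 occupy positions 2–4 → average rank 3.
The 2 values of 3.2 occupy positions 5–6 → average rank (5+6)/2 = 5.5.

5.5, 3, 3, 5.5, 7, 3, 1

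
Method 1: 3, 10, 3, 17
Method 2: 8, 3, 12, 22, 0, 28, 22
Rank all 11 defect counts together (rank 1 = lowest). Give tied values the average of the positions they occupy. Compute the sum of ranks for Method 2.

46

Sorted (ascending): 0, 3, 3, 3, 8, 10, 12, 17, 22, 22, 28
The 3 values of 3 occupy positions 2–4 → average rank 3.
The 2 values of 22 occupy positions 9–10 → average rank (9+10)/2 = 9.5.
Method 2 values → pooled ranks: 8→5, 3→3, 12→7, 22→9.5, 0→1, 28→11, 22→9.5
Rank sum = 5 + 3 + 7 + 9.5 + 1 + 11 + 9.5 = 46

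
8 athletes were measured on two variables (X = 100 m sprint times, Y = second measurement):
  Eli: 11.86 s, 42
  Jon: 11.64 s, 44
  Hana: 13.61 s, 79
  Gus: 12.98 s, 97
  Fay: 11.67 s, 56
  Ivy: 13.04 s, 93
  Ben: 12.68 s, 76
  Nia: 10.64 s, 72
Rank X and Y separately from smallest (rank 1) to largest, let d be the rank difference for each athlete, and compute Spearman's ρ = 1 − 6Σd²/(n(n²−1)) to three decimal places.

0.690

Ranks of variable 1: 4, 2, 8, 6, 3, 7, 5, 1
Ranks of variable 2: 1, 2, 6, 8, 3, 7, 5, 4
d = r₁ − r₂: 3, 0, 2, -2, 0, 0, 0, -3
d²: 9, 0, 4, 4, 0, 0, 0, 9; Σd² = 26
ρ = 1 − 6·26/(8·63) = 1 − 156/504 = 0.690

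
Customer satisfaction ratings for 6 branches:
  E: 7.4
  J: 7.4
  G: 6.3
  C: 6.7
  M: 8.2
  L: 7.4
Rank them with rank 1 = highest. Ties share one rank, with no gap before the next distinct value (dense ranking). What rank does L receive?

Sorted (descending): 8.2, 7.4, 7.4, 7.4, 6.7, 6.3
The 3 values of 7.4 share dense rank 2.
Remaining distinct values take the next consecutive integers.
L has value 7.4 → rank 2.

2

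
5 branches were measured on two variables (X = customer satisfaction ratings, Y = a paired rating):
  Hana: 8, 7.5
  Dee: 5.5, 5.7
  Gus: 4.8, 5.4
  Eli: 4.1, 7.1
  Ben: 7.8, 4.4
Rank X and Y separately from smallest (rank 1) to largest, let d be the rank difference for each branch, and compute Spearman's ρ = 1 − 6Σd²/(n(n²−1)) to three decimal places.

0.100

Ranks of variable 1: 5, 3, 2, 1, 4
Ranks of variable 2: 5, 3, 2, 4, 1
d = r₁ − r₂: 0, 0, 0, -3, 3
d²: 0, 0, 0, 9, 9; Σd² = 18
ρ = 1 − 6·18/(5·24) = 1 − 108/120 = 0.100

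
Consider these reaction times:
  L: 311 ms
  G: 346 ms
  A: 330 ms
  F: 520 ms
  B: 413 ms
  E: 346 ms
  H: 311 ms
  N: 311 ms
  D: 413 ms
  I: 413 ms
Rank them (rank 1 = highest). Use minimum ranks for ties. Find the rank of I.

2

Sorted (descending): 520, 413, 413, 413, 346, 346, 330, 311, 311, 311
The 3 values of 413 occupy positions 2–4 → each gets rank 2.
The 2 values of 346 occupy positions 5–6 → each gets rank 5.
The 3 values of 311 occupy positions 8–10 → each gets rank 8.
I has value 413 ms → rank 2.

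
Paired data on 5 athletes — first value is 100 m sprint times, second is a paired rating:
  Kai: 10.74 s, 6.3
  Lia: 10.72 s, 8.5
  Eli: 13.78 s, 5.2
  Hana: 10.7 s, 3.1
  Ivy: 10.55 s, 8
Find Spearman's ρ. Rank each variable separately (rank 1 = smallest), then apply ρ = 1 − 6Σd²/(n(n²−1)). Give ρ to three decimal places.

-0.200

Ranks of variable 1: 4, 3, 5, 2, 1
Ranks of variable 2: 3, 5, 2, 1, 4
d = r₁ − r₂: 1, -2, 3, 1, -3
d²: 1, 4, 9, 1, 9; Σd² = 24
ρ = 1 − 6·24/(5·24) = 1 − 144/120 = -0.200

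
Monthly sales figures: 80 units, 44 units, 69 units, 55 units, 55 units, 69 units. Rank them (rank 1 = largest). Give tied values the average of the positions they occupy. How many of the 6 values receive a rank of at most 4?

3

Sorted (descending): 80, 69, 69, 55, 55, 44
The 2 values of 69 occupy positions 2–3 → average rank (2+3)/2 = 2.5.
The 2 values of 55 occupy positions 4–5 → average rank (4+5)/2 = 4.5.
Ranks ≤ 4: {1, 2.5, 2.5} → 3 values.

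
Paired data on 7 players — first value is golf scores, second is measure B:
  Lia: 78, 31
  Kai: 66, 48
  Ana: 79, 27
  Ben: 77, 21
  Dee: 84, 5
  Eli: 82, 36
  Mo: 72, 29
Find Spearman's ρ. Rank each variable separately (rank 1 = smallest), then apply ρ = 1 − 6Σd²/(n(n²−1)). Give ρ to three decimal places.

Ranks of variable 1: 4, 1, 5, 3, 7, 6, 2
Ranks of variable 2: 5, 7, 3, 2, 1, 6, 4
d = r₁ − r₂: -1, -6, 2, 1, 6, 0, -2
d²: 1, 36, 4, 1, 36, 0, 4; Σd² = 82
ρ = 1 − 6·82/(7·48) = 1 − 492/336 = -0.464

-0.464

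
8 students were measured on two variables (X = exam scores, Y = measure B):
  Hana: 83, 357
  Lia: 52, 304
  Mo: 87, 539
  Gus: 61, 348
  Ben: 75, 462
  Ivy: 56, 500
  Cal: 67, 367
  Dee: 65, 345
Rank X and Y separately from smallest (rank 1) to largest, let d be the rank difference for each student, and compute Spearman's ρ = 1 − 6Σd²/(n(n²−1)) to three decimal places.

0.548

Ranks of variable 1: 7, 1, 8, 3, 6, 2, 5, 4
Ranks of variable 2: 4, 1, 8, 3, 6, 7, 5, 2
d = r₁ − r₂: 3, 0, 0, 0, 0, -5, 0, 2
d²: 9, 0, 0, 0, 0, 25, 0, 4; Σd² = 38
ρ = 1 − 6·38/(8·63) = 1 − 228/504 = 0.548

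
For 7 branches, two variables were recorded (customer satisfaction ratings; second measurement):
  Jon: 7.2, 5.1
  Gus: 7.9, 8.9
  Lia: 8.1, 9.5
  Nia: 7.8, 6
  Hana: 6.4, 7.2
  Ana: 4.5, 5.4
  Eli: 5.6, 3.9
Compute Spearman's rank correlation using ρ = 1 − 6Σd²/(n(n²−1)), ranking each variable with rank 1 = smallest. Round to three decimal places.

0.750

Ranks of variable 1: 4, 6, 7, 5, 3, 1, 2
Ranks of variable 2: 2, 6, 7, 4, 5, 3, 1
d = r₁ − r₂: 2, 0, 0, 1, -2, -2, 1
d²: 4, 0, 0, 1, 4, 4, 1; Σd² = 14
ρ = 1 − 6·14/(7·48) = 1 − 84/336 = 0.750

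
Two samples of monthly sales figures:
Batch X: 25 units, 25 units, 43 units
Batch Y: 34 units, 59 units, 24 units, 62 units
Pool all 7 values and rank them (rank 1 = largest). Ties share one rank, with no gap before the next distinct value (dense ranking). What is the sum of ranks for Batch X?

Sorted (descending): 62, 59, 43, 34, 25, 25, 24
The 2 values of 25 share dense rank 5.
Remaining distinct values take the next consecutive integers.
Batch X values → pooled ranks: 25→5, 25→5, 43→3
Rank sum = 5 + 5 + 3 = 13

13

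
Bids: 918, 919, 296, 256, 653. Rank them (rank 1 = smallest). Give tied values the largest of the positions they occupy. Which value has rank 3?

Sorted (ascending): 256, 296, 653, 918, 919
No ties — each value takes its position as its rank.
Rank 3 → value 653.

653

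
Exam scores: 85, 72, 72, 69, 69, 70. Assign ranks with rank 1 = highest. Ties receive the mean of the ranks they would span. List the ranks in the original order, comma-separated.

1, 2.5, 2.5, 5.5, 5.5, 4

Sorted (descending): 85, 72, 72, 70, 69, 69
The 2 values of 72 occupy positions 2–3 → average rank (2+3)/2 = 2.5.
The 2 values of 69 occupy positions 5–6 → average rank (5+6)/2 = 5.5.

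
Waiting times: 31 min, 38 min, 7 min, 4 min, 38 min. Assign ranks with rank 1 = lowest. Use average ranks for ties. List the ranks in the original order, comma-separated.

Sorted (ascending): 4, 7, 31, 38, 38
The 2 values of 38 occupy positions 4–5 → average rank (4+5)/2 = 4.5.

3, 4.5, 2, 1, 4.5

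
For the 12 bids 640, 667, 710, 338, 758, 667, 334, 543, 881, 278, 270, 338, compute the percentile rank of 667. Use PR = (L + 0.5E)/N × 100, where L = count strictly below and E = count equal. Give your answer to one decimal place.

66.7

N = 12.
Strictly below 667: 7. Equal to 667: 2.
PR = (7 + 0.5·2)/12 × 100 = 66.7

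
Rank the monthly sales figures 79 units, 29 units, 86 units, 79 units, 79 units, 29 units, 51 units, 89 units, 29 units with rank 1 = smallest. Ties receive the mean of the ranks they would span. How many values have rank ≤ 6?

7

Sorted (ascending): 29, 29, 29, 51, 79, 79, 79, 86, 89
The 3 values of 29 occupy positions 1–3 → average rank 2.
The 3 values of 79 occupy positions 5–7 → average rank 6.
Ranks ≤ 6: {2, 2, 2, 4, 6, 6, 6} → 7 values.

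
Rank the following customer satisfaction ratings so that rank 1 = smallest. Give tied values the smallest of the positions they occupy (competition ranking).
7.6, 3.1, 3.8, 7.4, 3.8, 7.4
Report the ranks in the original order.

Sorted (ascending): 3.1, 3.8, 3.8, 7.4, 7.4, 7.6
The 2 values of 3.8 occupy positions 2–3 → each gets rank 2.
The 2 values of 7.4 occupy positions 4–5 → each gets rank 4.

6, 1, 2, 4, 2, 4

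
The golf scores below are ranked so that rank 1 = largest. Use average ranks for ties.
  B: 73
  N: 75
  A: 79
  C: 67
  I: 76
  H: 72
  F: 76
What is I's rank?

2.5

Sorted (descending): 79, 76, 76, 75, 73, 72, 67
The 2 values of 76 occupy positions 2–3 → average rank (2+3)/2 = 2.5.
I has value 76 → rank 2.5.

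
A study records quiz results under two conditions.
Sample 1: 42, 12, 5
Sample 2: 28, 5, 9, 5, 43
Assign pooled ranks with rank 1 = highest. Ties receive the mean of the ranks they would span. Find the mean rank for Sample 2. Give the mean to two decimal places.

Sorted (descending): 43, 42, 28, 12, 9, 5, 5, 5
The 3 values of 5 occupy positions 6–8 → average rank 7.
Sample 2 values → pooled ranks: 28→3, 5→7, 9→5, 5→7, 43→1
Mean rank = (3 + 7 + 5 + 7 + 1) / 5 = 4.60

4.60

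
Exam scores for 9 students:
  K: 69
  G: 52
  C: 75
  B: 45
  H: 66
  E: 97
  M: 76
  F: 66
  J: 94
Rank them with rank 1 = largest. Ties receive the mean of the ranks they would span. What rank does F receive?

Sorted (descending): 97, 94, 76, 75, 69, 66, 66, 52, 45
The 2 values of 66 occupy positions 6–7 → average rank (6+7)/2 = 6.5.
F has value 66 → rank 6.5.

6.5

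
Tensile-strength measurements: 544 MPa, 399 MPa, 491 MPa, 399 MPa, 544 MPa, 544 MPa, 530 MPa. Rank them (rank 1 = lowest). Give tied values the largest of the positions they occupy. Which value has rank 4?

Sorted (ascending): 399, 399, 491, 530, 544, 544, 544
The 2 values of 399 occupy positions 1–2 → each gets rank 2.
The 3 values of 544 occupy positions 5–7 → each gets rank 7.
Rank 4 → value 530.

530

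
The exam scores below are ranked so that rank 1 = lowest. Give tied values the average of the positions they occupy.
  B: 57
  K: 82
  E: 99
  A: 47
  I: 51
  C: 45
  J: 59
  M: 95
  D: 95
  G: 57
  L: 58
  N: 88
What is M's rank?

10.5

Sorted (ascending): 45, 47, 51, 57, 57, 58, 59, 82, 88, 95, 95, 99
The 2 values of 57 occupy positions 4–5 → average rank (4+5)/2 = 4.5.
The 2 values of 95 occupy positions 10–11 → average rank (10+11)/2 = 10.5.
M has value 95 → rank 10.5.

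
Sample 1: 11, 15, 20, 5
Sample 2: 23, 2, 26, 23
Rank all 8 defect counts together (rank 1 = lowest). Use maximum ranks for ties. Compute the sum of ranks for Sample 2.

Sorted (ascending): 2, 5, 11, 15, 20, 23, 23, 26
The 2 values of 23 occupy positions 6–7 → each gets rank 7.
Sample 2 values → pooled ranks: 23→7, 2→1, 26→8, 23→7
Rank sum = 7 + 1 + 8 + 7 = 23

23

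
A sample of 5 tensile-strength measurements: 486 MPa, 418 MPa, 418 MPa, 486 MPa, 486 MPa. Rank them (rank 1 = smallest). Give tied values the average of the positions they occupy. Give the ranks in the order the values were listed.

4, 1.5, 1.5, 4, 4

Sorted (ascending): 418, 418, 486, 486, 486
The 2 values of 418 occupy positions 1–2 → average rank (1+2)/2 = 1.5.
The 3 values of 486 occupy positions 3–5 → average rank 4.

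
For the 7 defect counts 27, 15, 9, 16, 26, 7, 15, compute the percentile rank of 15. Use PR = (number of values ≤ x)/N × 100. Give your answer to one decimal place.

N = 7.
Strictly below 15: 2. Equal to 15: 2.
PR = 4/7 × 100 = 57.1

57.1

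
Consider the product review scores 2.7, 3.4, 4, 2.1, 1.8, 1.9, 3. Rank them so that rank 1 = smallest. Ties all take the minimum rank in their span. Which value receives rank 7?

Sorted (ascending): 1.8, 1.9, 2.1, 2.7, 3, 3.4, 4
No ties — each value takes its position as its rank.
Rank 7 → value 4.

4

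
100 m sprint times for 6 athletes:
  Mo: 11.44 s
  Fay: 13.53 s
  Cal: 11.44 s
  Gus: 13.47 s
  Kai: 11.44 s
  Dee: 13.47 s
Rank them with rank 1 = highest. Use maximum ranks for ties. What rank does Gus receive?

3

Sorted (descending): 13.53, 13.47, 13.47, 11.44, 11.44, 11.44
The 2 values of 13.47 occupy positions 2–3 → each gets rank 3.
The 3 values of 11.44 occupy positions 4–6 → each gets rank 6.
Gus has value 13.47 s → rank 3.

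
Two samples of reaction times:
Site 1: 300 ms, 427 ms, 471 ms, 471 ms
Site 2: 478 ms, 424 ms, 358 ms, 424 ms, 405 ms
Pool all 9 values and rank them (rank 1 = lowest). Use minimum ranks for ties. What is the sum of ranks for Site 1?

Sorted (ascending): 300, 358, 405, 424, 424, 427, 471, 471, 478
The 2 values of 424 occupy positions 4–5 → each gets rank 4.
The 2 values of 471 occupy positions 7–8 → each gets rank 7.
Site 1 values → pooled ranks: 300→1, 427→6, 471→7, 471→7
Rank sum = 1 + 6 + 7 + 7 = 21

21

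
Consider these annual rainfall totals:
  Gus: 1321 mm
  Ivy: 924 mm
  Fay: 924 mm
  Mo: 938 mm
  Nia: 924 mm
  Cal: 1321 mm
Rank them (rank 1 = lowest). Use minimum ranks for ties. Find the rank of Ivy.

Sorted (ascending): 924, 924, 924, 938, 1321, 1321
The 3 values of 924 occupy positions 1–3 → each gets rank 1.
The 2 values of 1321 occupy positions 5–6 → each gets rank 5.
Ivy has value 924 mm → rank 1.

1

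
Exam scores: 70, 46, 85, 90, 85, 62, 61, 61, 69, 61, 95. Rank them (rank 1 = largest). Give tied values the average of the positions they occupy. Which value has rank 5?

Sorted (descending): 95, 90, 85, 85, 70, 69, 62, 61, 61, 61, 46
The 2 values of 85 occupy positions 3–4 → average rank (3+4)/2 = 3.5.
The 3 values of 61 occupy positions 8–10 → average rank 9.
Rank 5 → value 70.

70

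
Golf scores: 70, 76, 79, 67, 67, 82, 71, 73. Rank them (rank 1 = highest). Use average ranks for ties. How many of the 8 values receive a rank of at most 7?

Sorted (descending): 82, 79, 76, 73, 71, 70, 67, 67
The 2 values of 67 occupy positions 7–8 → average rank (7+8)/2 = 7.5.
Ranks ≤ 7: {1, 2, 3, 4, 5, 6} → 6 values.

6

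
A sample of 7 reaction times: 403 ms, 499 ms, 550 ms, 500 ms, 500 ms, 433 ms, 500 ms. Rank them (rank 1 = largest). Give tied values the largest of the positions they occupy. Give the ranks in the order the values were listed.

Sorted (descending): 550, 500, 500, 500, 499, 433, 403
The 3 values of 500 occupy positions 2–4 → each gets rank 4.

7, 5, 1, 4, 4, 6, 4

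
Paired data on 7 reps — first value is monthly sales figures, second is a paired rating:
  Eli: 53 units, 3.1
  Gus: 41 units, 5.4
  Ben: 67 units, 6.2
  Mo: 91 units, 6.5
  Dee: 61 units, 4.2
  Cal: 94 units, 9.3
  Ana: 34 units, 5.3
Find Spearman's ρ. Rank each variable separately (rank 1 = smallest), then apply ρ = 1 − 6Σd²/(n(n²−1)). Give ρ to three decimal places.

Ranks of variable 1: 3, 2, 5, 6, 4, 7, 1
Ranks of variable 2: 1, 4, 5, 6, 2, 7, 3
d = r₁ − r₂: 2, -2, 0, 0, 2, 0, -2
d²: 4, 4, 0, 0, 4, 0, 4; Σd² = 16
ρ = 1 − 6·16/(7·48) = 1 − 96/336 = 0.714

0.714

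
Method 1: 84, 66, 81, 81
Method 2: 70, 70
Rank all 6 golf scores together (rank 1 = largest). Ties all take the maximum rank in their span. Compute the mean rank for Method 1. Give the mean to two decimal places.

3.25

Sorted (descending): 84, 81, 81, 70, 70, 66
The 2 values of 81 occupy positions 2–3 → each gets rank 3.
The 2 values of 70 occupy positions 4–5 → each gets rank 5.
Method 1 values → pooled ranks: 84→1, 66→6, 81→3, 81→3
Mean rank = (1 + 6 + 3 + 3) / 4 = 3.25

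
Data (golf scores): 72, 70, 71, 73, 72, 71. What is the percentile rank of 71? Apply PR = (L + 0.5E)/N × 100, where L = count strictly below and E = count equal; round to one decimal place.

33.3

N = 6.
Strictly below 71: 1. Equal to 71: 2.
PR = (1 + 0.5·2)/6 × 100 = 33.3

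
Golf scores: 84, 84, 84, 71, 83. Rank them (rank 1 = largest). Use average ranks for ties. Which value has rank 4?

Sorted (descending): 84, 84, 84, 83, 71
The 3 values of 84 occupy positions 1–3 → average rank 2.
Rank 4 → value 83.

83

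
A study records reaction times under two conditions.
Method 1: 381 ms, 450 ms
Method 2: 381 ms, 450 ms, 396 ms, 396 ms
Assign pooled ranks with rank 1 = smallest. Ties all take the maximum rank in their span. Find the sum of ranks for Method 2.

Sorted (ascending): 381, 381, 396, 396, 450, 450
The 2 values of 381 occupy positions 1–2 → each gets rank 2.
The 2 values of 396 occupy positions 3–4 → each gets rank 4.
The 2 values of 450 occupy positions 5–6 → each gets rank 6.
Method 2 values → pooled ranks: 381→2, 450→6, 396→4, 396→4
Rank sum = 2 + 6 + 4 + 4 = 16

16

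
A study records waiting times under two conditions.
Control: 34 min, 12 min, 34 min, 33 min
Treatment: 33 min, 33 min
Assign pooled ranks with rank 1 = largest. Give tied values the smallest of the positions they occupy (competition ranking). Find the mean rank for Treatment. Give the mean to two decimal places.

Sorted (descending): 34, 34, 33, 33, 33, 12
The 2 values of 34 occupy positions 1–2 → each gets rank 1.
The 3 values of 33 occupy positions 3–5 → each gets rank 3.
Treatment values → pooled ranks: 33→3, 33→3
Mean rank = (3 + 3) / 2 = 3.00

3.00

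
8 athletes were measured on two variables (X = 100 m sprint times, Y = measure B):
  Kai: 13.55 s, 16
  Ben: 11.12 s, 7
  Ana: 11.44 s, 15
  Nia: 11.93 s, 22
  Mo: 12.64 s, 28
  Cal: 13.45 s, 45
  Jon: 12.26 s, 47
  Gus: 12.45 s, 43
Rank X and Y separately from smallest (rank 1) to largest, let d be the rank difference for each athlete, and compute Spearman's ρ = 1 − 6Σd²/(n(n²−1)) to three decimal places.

Ranks of variable 1: 8, 1, 2, 3, 6, 7, 4, 5
Ranks of variable 2: 3, 1, 2, 4, 5, 7, 8, 6
d = r₁ − r₂: 5, 0, 0, -1, 1, 0, -4, -1
d²: 25, 0, 0, 1, 1, 0, 16, 1; Σd² = 44
ρ = 1 − 6·44/(8·63) = 1 − 264/504 = 0.476

0.476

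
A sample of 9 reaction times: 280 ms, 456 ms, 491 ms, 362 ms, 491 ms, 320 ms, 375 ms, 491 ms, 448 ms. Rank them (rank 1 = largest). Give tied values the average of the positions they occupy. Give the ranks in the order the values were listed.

Sorted (descending): 491, 491, 491, 456, 448, 375, 362, 320, 280
The 3 values of 491 occupy positions 1–3 → average rank 2.

9, 4, 2, 7, 2, 8, 6, 2, 5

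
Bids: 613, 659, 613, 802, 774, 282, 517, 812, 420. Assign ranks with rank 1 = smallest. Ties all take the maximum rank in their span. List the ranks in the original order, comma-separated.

5, 6, 5, 8, 7, 1, 3, 9, 2

Sorted (ascending): 282, 420, 517, 613, 613, 659, 774, 802, 812
The 2 values of 613 occupy positions 4–5 → each gets rank 5.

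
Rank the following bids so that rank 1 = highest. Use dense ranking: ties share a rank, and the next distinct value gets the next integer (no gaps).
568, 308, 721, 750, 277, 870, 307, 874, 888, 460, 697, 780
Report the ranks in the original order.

8, 10, 6, 5, 12, 3, 11, 2, 1, 9, 7, 4

Sorted (descending): 888, 874, 870, 780, 750, 721, 697, 568, 460, 308, 307, 277
No ties — each value takes its position as its rank.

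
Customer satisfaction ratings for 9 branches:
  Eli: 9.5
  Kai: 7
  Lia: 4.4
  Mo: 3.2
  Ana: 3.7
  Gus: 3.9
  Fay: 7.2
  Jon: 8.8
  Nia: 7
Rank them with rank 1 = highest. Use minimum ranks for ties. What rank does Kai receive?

4

Sorted (descending): 9.5, 8.8, 7.2, 7, 7, 4.4, 3.9, 3.7, 3.2
The 2 values of 7 occupy positions 4–5 → each gets rank 4.
Kai has value 7 → rank 4.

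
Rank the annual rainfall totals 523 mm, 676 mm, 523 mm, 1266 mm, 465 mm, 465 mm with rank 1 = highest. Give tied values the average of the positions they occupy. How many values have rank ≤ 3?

Sorted (descending): 1266, 676, 523, 523, 465, 465
The 2 values of 523 occupy positions 3–4 → average rank (3+4)/2 = 3.5.
The 2 values of 465 occupy positions 5–6 → average rank (5+6)/2 = 5.5.
Ranks ≤ 3: {1, 2} → 2 values.

2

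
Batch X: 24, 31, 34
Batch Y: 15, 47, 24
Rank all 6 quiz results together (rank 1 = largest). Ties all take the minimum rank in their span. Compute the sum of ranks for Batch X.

9

Sorted (descending): 47, 34, 31, 24, 24, 15
The 2 values of 24 occupy positions 4–5 → each gets rank 4.
Batch X values → pooled ranks: 24→4, 31→3, 34→2
Rank sum = 4 + 3 + 2 = 9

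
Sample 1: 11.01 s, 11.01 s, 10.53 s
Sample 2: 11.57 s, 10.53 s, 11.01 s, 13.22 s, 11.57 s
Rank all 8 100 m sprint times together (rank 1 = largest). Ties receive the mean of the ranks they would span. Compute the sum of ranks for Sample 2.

Sorted (descending): 13.22, 11.57, 11.57, 11.01, 11.01, 11.01, 10.53, 10.53
The 2 values of 11.57 occupy positions 2–3 → average rank (2+3)/2 = 2.5.
The 3 values of 11.01 occupy positions 4–6 → average rank 5.
The 2 values of 10.53 occupy positions 7–8 → average rank (7+8)/2 = 7.5.
Sample 2 values → pooled ranks: 11.57→2.5, 10.53→7.5, 11.01→5, 13.22→1, 11.57→2.5
Rank sum = 2.5 + 7.5 + 5 + 1 + 2.5 = 18.5

18.5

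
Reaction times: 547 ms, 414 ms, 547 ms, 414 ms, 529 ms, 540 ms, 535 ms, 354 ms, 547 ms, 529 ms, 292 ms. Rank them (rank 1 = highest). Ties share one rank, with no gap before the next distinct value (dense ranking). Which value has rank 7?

Sorted (descending): 547, 547, 547, 540, 535, 529, 529, 414, 414, 354, 292
The 3 values of 547 share dense rank 1.
The 2 values of 529 share dense rank 4.
The 2 values of 414 share dense rank 5.
Remaining distinct values take the next consecutive integers.
Rank 7 → value 292.

292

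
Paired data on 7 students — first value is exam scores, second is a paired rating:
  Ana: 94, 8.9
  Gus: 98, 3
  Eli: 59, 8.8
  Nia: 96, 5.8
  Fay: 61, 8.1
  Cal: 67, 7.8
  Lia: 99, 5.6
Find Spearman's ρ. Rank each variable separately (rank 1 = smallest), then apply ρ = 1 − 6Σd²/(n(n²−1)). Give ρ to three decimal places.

Ranks of variable 1: 4, 6, 1, 5, 2, 3, 7
Ranks of variable 2: 7, 1, 6, 3, 5, 4, 2
d = r₁ − r₂: -3, 5, -5, 2, -3, -1, 5
d²: 9, 25, 25, 4, 9, 1, 25; Σd² = 98
ρ = 1 − 6·98/(7·48) = 1 − 588/336 = -0.750

-0.750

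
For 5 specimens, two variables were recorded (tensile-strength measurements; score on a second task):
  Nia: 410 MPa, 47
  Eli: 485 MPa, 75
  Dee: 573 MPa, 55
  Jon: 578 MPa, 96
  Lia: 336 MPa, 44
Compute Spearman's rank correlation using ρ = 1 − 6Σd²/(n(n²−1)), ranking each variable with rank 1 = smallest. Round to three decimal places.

Ranks of variable 1: 2, 3, 4, 5, 1
Ranks of variable 2: 2, 4, 3, 5, 1
d = r₁ − r₂: 0, -1, 1, 0, 0
d²: 0, 1, 1, 0, 0; Σd² = 2
ρ = 1 − 6·2/(5·24) = 1 − 12/120 = 0.900

0.900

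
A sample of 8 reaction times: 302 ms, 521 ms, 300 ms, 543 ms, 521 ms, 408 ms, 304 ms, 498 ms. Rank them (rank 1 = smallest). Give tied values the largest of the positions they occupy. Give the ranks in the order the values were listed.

2, 7, 1, 8, 7, 4, 3, 5

Sorted (ascending): 300, 302, 304, 408, 498, 521, 521, 543
The 2 values of 521 occupy positions 6–7 → each gets rank 7.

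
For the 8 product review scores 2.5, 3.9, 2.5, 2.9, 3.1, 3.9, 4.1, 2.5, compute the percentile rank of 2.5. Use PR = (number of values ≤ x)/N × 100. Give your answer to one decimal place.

N = 8.
Strictly below 2.5: 0. Equal to 2.5: 3.
PR = 3/8 × 100 = 37.5

37.5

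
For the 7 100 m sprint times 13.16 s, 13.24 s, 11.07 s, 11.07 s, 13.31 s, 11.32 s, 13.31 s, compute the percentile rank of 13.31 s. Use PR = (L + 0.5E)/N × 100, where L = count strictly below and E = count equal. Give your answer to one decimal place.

N = 7.
Strictly below 13.31: 5. Equal to 13.31: 2.
PR = (5 + 0.5·2)/7 × 100 = 85.7

85.7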